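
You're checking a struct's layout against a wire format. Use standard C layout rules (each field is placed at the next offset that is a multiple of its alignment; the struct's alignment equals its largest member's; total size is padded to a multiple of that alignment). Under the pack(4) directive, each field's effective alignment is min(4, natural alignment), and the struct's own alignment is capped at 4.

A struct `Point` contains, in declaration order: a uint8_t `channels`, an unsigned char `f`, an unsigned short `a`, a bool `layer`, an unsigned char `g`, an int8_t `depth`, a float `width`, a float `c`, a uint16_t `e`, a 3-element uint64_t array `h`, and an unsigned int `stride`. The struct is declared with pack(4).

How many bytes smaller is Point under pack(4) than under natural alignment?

natural layout:
  channels at 0 (size 1, align 1) → ends 1
  f at 1 (size 1, align 1) → ends 2
  a at 2 (size 2, align 2) → ends 4
  layer at 4 (size 1, align 1) → ends 5
  g at 5 (size 1, align 1) → ends 6
  depth at 6 (size 1, align 1) → ends 7
  pad 1 to align 4 for width
  width at 8 (size 4, align 4) → ends 12
  c at 12 (size 4, align 4) → ends 16
  e at 16 (size 2, align 2) → ends 18
  pad 6 to align 8 for h
  h at 24 (size 24, align 8) → ends 48
  stride at 48 (size 4, align 4) → ends 52
  tail pad 4 to reach multiple of 8
  total 56 bytes, alignment 8
packed(4) layout:
  channels at 0 (size 1, align 1) → ends 1
  f at 1 (size 1, align 1) → ends 2
  a at 2 (size 2, align 2) → ends 4
  layer at 4 (size 1, align 1) → ends 5
  g at 5 (size 1, align 1) → ends 6
  depth at 6 (size 1, align 1) → ends 7
  pad 1 to align 4 for width
  width at 8 (size 4, align 4) → ends 12
  c at 12 (size 4, align 4) → ends 16
  e at 16 (size 2, align 2) → ends 18
  pad 2 to align 4 for h
  h at 20 (size 24, align 4) → ends 44
  stride at 44 (size 4, align 4) → ends 48
  total 48 bytes, alignment 4
56 − 48 = 8

8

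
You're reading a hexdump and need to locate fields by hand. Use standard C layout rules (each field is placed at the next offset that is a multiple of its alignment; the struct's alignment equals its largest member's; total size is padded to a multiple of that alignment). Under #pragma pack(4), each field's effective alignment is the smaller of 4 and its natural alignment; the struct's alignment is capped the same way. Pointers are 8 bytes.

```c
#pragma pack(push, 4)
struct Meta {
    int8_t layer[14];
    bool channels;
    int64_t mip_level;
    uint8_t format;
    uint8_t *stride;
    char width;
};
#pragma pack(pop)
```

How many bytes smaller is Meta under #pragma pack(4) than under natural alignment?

8

natural layout:
  0..14  layer  (14B, 1-aligned)
  14..15  channels  (1B, 1-aligned)
  15..16  -- padding (1B)
  16..24  mip_level  (8B, 8-aligned)
  24..25  format  (1B, 1-aligned)
  25..32  -- padding (7B)
  32..40  stride  (8B, 8-aligned)
  40..41  width  (1B, 1-aligned)
  41..48  -- tail padding (7B)
  sizeof = 48, alignof = 8
packed(4) layout:
  0..14  layer  (14B, 1-aligned)
  14..15  channels  (1B, 1-aligned)
  15..16  -- padding (1B)
  16..24  mip_level  (8B, 4-aligned)
  24..25  format  (1B, 1-aligned)
  25..28  -- padding (3B)
  28..36  stride  (8B, 4-aligned)
  36..37  width  (1B, 1-aligned)
  37..40  -- tail padding (3B)
  sizeof = 40, alignof = 4
48 − 40 = 8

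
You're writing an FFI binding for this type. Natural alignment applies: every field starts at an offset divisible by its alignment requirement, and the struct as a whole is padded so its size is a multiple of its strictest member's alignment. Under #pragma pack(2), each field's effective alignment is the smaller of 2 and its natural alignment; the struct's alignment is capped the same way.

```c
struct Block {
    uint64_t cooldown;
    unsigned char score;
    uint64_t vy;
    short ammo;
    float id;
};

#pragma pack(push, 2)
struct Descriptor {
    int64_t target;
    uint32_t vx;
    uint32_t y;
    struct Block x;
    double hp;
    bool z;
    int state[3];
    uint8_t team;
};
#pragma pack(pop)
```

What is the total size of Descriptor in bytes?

72 bytes

Block: @0: cooldown [8B, align 8] → 8; @8: score [1B, align 1] → 9; +7 pad (align 8); @16: vy [8B, align 8] → 24; @24: ammo [2B, align 2] → 26; +2 pad (align 4); @28: id [4B, align 4] → 32; size 32, align 8
@0: target [8B, align 2] → 8
@8: vx [4B, align 2] → 12
@12: y [4B, align 2] → 16
@16: x [32B, align 2] → 48
@48: hp [8B, align 2] → 56
@56: z [1B, align 1] → 57
+1 pad (align 2)
@58: state [12B, align 2] → 70
@70: team [1B, align 1] → 71
+1 tail pad (align 2)
size 72, align 2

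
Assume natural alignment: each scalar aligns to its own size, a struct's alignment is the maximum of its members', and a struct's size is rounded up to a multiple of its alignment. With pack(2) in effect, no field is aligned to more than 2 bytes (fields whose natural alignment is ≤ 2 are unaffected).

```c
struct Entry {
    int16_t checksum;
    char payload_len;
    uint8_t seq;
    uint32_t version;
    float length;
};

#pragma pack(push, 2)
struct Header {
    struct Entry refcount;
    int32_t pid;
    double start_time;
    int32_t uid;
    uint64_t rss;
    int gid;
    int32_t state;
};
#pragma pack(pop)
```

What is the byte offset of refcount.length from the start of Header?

8

Entry: @0: checksum [2B, align 2] → 2; @2: payload_len [1B, align 1] → 3; @3: seq [1B, align 1] → 4; @4: version [4B, align 4] → 8; @8: length [4B, align 4] → 12; size 12, align 4
@0: refcount [12B, align 2] → 12
within Entry: length at 8
0 + 8 = 8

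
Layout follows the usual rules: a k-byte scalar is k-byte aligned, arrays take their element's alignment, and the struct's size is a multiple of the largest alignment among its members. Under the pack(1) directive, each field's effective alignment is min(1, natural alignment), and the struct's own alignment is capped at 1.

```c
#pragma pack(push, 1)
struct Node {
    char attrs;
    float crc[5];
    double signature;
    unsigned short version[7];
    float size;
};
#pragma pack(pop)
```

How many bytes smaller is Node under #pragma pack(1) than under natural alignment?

9

natural layout:
  0..1  attrs  (1B, 1-aligned)
  1..4  -- padding (3B)
  4..24  crc  (20B, 4-aligned)
  24..32  signature  (8B, 8-aligned)
  32..46  version  (14B, 2-aligned)
  46..48  -- padding (2B)
  48..52  size  (4B, 4-aligned)
  52..56  -- tail padding (4B)
  sizeof = 56, alignof = 8
packed(1) layout:
  0..1  attrs  (1B, 1-aligned)
  1..21  crc  (20B, 1-aligned)
  21..29  signature  (8B, 1-aligned)
  29..43  version  (14B, 1-aligned)
  43..47  size  (4B, 1-aligned)
  sizeof = 47, alignof = 1
56 − 47 = 9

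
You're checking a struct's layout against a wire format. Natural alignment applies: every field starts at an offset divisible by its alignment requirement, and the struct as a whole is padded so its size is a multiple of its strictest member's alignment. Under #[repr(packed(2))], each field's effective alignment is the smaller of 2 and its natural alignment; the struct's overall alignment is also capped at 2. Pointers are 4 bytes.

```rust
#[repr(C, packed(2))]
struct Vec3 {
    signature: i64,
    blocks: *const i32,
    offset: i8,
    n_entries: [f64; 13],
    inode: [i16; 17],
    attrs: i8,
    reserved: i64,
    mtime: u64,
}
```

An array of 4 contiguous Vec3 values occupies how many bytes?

680

signature at 0 (size 8, align 2) → ends 8
blocks at 8 (size 4, align 2) → ends 12
offset at 12 (size 1, align 1) → ends 13
pad 1 to align 2 for n_entries
n_entries at 14 (size 104, align 2) → ends 118
inode at 118 (size 34, align 2) → ends 152
attrs at 152 (size 1, align 1) → ends 153
pad 1 to align 2 for reserved
reserved at 154 (size 8, align 2) → ends 162
mtime at 162 (size 8, align 2) → ends 170
total 170 bytes, alignment 2
array of 4: 4 × 170 = 680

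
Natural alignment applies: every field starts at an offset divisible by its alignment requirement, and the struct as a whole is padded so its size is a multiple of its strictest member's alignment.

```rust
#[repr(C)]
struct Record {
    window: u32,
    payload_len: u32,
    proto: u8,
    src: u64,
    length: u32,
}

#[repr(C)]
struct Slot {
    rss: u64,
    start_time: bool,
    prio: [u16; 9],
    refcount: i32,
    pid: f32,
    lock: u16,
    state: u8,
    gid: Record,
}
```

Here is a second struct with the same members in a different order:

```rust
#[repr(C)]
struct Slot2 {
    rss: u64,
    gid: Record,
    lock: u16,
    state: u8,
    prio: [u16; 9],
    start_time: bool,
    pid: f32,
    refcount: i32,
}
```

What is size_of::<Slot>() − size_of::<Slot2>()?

Record: @0: window [4B, align 4] → 4; @4: payload_len [4B, align 4] → 8; @8: proto [1B, align 1] → 9; +7 pad (align 8); @16: src [8B, align 8] → 24; @24: length [4B, align 4] → 28; +4 tail pad (align 8); size 32, align 8
@0: rss [8B, align 8] → 8
@8: start_time [1B, align 1] → 9
+1 pad (align 2)
@10: prio [18B, align 2] → 28
@28: refcount [4B, align 4] → 32
@32: pid [4B, align 4] → 36
@36: lock [2B, align 2] → 38
@38: state [1B, align 1] → 39
+1 pad (align 8)
@40: gid [32B, align 8] → 72
size 72, align 8
— Slot2 —
@0: rss [8B, align 8] → 8
@8: gid [32B, align 8] → 40
@40: lock [2B, align 2] → 42
@42: state [1B, align 1] → 43
+1 pad (align 2)
@44: prio [18B, align 2] → 62
@62: start_time [1B, align 1] → 63
+1 pad (align 4)
@64: pid [4B, align 4] → 68
@68: refcount [4B, align 4] → 72
size 72, align 8
72 − 72 = 0

0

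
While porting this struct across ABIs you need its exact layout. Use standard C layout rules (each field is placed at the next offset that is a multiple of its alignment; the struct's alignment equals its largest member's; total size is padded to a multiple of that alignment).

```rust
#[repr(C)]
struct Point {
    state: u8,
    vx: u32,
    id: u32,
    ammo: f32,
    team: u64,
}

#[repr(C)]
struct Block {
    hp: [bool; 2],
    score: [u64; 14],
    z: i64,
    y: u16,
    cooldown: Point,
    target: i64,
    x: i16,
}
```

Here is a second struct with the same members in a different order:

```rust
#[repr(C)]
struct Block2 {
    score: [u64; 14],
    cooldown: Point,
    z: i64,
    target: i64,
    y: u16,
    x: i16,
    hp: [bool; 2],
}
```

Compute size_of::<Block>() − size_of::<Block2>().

Point: 0..1  state  (1B, 1-aligned); 1..4  -- padding (3B); 4..8  vx  (4B, 4-aligned); 8..12  id  (4B, 4-aligned); 12..16  ammo  (4B, 4-aligned); 16..24  team  (8B, 8-aligned); sizeof = 24, alignof = 8
0..2  hp  (2B, 1-aligned)
2..8  -- padding (6B)
8..120  score  (112B, 8-aligned)
120..128  z  (8B, 8-aligned)
128..130  y  (2B, 2-aligned)
130..136  -- padding (6B)
136..160  cooldown  (24B, 8-aligned)
160..168  target  (8B, 8-aligned)
168..170  x  (2B, 2-aligned)
170..176  -- tail padding (6B)
sizeof = 176, alignof = 8
— Block2 —
0..112  score  (112B, 8-aligned)
112..136  cooldown  (24B, 8-aligned)
136..144  z  (8B, 8-aligned)
144..152  target  (8B, 8-aligned)
152..154  y  (2B, 2-aligned)
154..156  x  (2B, 2-aligned)
156..158  hp  (2B, 1-aligned)
158..160  -- tail padding (2B)
sizeof = 160, alignof = 8
176 − 160 = 16

16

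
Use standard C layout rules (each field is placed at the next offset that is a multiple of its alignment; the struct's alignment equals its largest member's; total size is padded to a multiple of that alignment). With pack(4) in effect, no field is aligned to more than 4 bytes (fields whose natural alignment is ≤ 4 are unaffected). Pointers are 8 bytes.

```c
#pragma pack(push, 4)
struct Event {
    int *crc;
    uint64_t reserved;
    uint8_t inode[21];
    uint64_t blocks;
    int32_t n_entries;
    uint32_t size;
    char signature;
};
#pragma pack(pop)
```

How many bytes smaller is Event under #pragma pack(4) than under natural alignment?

natural layout:
  0..8  crc  (8B, 8-aligned)
  8..16  reserved  (8B, 8-aligned)
  16..37  inode  (21B, 1-aligned)
  37..40  -- padding (3B)
  40..48  blocks  (8B, 8-aligned)
  48..52  n_entries  (4B, 4-aligned)
  52..56  size  (4B, 4-aligned)
  56..57  signature  (1B, 1-aligned)
  57..64  -- tail padding (7B)
  sizeof = 64, alignof = 8
packed(4) layout:
  0..8  crc  (8B, 4-aligned)
  8..16  reserved  (8B, 4-aligned)
  16..37  inode  (21B, 1-aligned)
  37..40  -- padding (3B)
  40..48  blocks  (8B, 4-aligned)
  48..52  n_entries  (4B, 4-aligned)
  52..56  size  (4B, 4-aligned)
  56..57  signature  (1B, 1-aligned)
  57..60  -- tail padding (3B)
  sizeof = 60, alignof = 4
64 − 60 = 4

4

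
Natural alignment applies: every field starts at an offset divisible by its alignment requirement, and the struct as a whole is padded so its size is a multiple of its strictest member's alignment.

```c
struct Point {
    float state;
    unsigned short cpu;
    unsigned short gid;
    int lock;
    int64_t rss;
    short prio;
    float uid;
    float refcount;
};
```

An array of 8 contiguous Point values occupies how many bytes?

state at 0 (size 4, align 4) → ends 4
cpu at 4 (size 2, align 2) → ends 6
gid at 6 (size 2, align 2) → ends 8
lock at 8 (size 4, align 4) → ends 12
pad 4 to align 8 for rss
rss at 16 (size 8, align 8) → ends 24
prio at 24 (size 2, align 2) → ends 26
pad 2 to align 4 for uid
uid at 28 (size 4, align 4) → ends 32
refcount at 32 (size 4, align 4) → ends 36
tail pad 4 to reach multiple of 8
total 40 bytes, alignment 8
array of 8: 8 × 40 = 320

320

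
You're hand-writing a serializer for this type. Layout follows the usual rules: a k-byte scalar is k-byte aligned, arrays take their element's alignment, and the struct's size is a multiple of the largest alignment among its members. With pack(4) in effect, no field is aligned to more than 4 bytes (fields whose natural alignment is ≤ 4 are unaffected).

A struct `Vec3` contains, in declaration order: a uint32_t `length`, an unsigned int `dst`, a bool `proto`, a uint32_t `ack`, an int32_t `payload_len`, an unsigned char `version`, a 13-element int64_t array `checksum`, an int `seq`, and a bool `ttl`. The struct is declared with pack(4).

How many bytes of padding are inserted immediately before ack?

3

0..4  length  (4B, 4-aligned)
4..8  dst  (4B, 4-aligned)
8..9  proto  (1B, 1-aligned)
9..12  -- padding (3B)
12..16  ack  (4B, 4-aligned)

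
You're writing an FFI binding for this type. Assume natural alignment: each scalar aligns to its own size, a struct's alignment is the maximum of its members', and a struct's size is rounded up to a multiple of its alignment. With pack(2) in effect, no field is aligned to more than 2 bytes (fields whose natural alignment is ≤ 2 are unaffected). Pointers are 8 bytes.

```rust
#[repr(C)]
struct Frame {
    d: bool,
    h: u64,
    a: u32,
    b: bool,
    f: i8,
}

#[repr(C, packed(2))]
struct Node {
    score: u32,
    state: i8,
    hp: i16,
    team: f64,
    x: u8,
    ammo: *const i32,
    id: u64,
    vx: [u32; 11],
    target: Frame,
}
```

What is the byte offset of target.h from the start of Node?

Frame: @0: d [1B, align 1] → 1; +7 pad (align 8); @8: h [8B, align 8] → 16; @16: a [4B, align 4] → 20; @20: b [1B, align 1] → 21; @21: f [1B, align 1] → 22; +2 tail pad (align 8); size 24, align 8
@0: score [4B, align 2] → 4
@4: state [1B, align 1] → 5
+1 pad (align 2)
@6: hp [2B, align 2] → 8
@8: team [8B, align 2] → 16
@16: x [1B, align 1] → 17
+1 pad (align 2)
@18: ammo [8B, align 2] → 26
@26: id [8B, align 2] → 34
@34: vx [44B, align 2] → 78
@78: target [24B, align 2] → 102
within Frame: h at 8
78 + 8 = 86

86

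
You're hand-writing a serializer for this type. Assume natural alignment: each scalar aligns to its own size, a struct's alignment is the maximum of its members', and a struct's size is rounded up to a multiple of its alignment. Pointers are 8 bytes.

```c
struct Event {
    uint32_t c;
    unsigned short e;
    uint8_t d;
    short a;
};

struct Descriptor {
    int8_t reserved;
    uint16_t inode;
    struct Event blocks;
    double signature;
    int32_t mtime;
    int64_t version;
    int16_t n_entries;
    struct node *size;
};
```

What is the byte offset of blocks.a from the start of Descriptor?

12

Event: @0: c [4B, align 4] → 4; @4: e [2B, align 2] → 6; @6: d [1B, align 1] → 7; +1 pad (align 2); @8: a [2B, align 2] → 10; +2 tail pad (align 4); size 12, align 4
@0: reserved [1B, align 1] → 1
+1 pad (align 2)
@2: inode [2B, align 2] → 4
@4: blocks [12B, align 4] → 16
within Event: a at 8
4 + 8 = 12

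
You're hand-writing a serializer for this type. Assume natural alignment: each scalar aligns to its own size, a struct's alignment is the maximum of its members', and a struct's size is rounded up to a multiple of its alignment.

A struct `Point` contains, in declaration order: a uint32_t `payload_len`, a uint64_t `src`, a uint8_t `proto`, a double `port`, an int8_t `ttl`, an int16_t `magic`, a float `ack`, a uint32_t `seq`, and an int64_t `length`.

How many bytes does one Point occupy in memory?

56

payload_len at 0 (size 4, align 4) → ends 4
pad 4 to align 8 for src
src at 8 (size 8, align 8) → ends 16
proto at 16 (size 1, align 1) → ends 17
pad 7 to align 8 for port
port at 24 (size 8, align 8) → ends 32
ttl at 32 (size 1, align 1) → ends 33
pad 1 to align 2 for magic
magic at 34 (size 2, align 2) → ends 36
ack at 36 (size 4, align 4) → ends 40
seq at 40 (size 4, align 4) → ends 44
pad 4 to align 8 for length
length at 48 (size 8, align 8) → ends 56
total 56 bytes, alignment 8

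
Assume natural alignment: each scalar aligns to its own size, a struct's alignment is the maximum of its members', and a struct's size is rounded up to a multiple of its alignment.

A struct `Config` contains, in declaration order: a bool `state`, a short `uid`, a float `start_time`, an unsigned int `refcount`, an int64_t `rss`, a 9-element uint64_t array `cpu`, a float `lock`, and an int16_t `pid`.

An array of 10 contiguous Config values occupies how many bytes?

1040

@0: state [1B, align 1] → 1
+1 pad (align 2)
@2: uid [2B, align 2] → 4
@4: start_time [4B, align 4] → 8
@8: refcount [4B, align 4] → 12
+4 pad (align 8)
@16: rss [8B, align 8] → 24
@24: cpu [72B, align 8] → 96
@96: lock [4B, align 4] → 100
@100: pid [2B, align 2] → 102
+2 tail pad (align 8)
size 104, align 8
array of 10: 10 × 104 = 1040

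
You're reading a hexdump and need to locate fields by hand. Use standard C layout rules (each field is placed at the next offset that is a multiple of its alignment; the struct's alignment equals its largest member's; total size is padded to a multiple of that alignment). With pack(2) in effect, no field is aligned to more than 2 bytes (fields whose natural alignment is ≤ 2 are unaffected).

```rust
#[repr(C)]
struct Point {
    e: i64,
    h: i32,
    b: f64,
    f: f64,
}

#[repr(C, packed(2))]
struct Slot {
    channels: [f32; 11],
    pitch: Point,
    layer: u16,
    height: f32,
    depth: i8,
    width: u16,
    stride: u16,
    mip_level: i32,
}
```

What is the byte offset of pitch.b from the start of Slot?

60

Point: e at 0 (size 8, align 8) → ends 8; h at 8 (size 4, align 4) → ends 12; pad 4 to align 8 for b; b at 16 (size 8, align 8) → ends 24; f at 24 (size 8, align 8) → ends 32; total 32 bytes, alignment 8
channels at 0 (size 44, align 2) → ends 44
pitch at 44 (size 32, align 2) → ends 76
within Point: b at 16
44 + 16 = 60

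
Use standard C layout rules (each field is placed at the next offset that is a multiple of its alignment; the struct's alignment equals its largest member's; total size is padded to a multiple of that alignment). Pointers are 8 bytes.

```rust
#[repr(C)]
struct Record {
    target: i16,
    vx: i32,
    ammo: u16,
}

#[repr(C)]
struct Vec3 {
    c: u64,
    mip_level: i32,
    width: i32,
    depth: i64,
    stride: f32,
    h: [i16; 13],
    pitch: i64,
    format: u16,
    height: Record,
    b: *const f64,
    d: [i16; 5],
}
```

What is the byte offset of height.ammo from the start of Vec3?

76

Record: target at 0 (size 2, align 2) → ends 2; pad 2 to align 4 for vx; vx at 4 (size 4, align 4) → ends 8; ammo at 8 (size 2, align 2) → ends 10; tail pad 2 to reach multiple of 4; total 12 bytes, alignment 4
c at 0 (size 8, align 8) → ends 8
mip_level at 8 (size 4, align 4) → ends 12
width at 12 (size 4, align 4) → ends 16
depth at 16 (size 8, align 8) → ends 24
stride at 24 (size 4, align 4) → ends 28
h at 28 (size 26, align 2) → ends 54
pad 2 to align 8 for pitch
pitch at 56 (size 8, align 8) → ends 64
format at 64 (size 2, align 2) → ends 66
pad 2 to align 4 for height
height at 68 (size 12, align 4) → ends 80
within Record: ammo at 8
68 + 8 = 76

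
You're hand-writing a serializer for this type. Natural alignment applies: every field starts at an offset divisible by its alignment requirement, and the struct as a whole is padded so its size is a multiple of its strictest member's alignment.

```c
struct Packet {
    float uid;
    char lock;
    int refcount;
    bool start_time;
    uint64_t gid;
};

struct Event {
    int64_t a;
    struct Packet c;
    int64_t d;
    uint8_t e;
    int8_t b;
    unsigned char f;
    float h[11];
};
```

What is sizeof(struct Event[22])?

1936

Packet: 0..4  uid  (4B, 4-aligned); 4..5  lock  (1B, 1-aligned); 5..8  -- padding (3B); 8..12  refcount  (4B, 4-aligned); 12..13  start_time  (1B, 1-aligned); 13..16  -- padding (3B); 16..24  gid  (8B, 8-aligned); sizeof = 24, alignof = 8
0..8  a  (8B, 8-aligned)
8..32  c  (24B, 8-aligned)
32..40  d  (8B, 8-aligned)
40..41  e  (1B, 1-aligned)
41..42  b  (1B, 1-aligned)
42..43  f  (1B, 1-aligned)
43..44  -- padding (1B)
44..88  h  (44B, 4-aligned)
sizeof = 88, alignof = 8
array of 22: 22 × 88 = 1936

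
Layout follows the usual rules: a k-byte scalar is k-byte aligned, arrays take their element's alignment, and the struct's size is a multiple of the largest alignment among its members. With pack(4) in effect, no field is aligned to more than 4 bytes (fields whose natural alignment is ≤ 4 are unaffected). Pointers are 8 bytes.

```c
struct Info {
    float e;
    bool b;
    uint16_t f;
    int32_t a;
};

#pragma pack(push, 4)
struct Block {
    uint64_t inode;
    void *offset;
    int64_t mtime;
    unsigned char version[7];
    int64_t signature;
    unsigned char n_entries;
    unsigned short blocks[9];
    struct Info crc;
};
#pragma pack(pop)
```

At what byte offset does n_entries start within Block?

Info: e at 0 (size 4, align 4) → ends 4; b at 4 (size 1, align 1) → ends 5; pad 1 to align 2 for f; f at 6 (size 2, align 2) → ends 8; a at 8 (size 4, align 4) → ends 12; total 12 bytes, alignment 4
inode at 0 (size 8, align 4) → ends 8
offset at 8 (size 8, align 4) → ends 16
mtime at 16 (size 8, align 4) → ends 24
version at 24 (size 7, align 1) → ends 31
pad 1 to align 4 for signature
signature at 32 (size 8, align 4) → ends 40
n_entries at 40 (size 1, align 1) → ends 41

40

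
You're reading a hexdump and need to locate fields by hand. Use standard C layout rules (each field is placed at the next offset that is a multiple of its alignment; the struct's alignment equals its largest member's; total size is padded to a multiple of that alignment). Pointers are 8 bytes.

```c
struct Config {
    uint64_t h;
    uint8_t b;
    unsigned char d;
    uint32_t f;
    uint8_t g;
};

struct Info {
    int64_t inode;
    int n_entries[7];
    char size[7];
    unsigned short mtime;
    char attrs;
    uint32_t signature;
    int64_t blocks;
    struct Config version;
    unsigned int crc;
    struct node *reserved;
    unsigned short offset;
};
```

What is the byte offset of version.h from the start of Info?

Config: @0: h [8B, align 8] → 8; @8: b [1B, align 1] → 9; @9: d [1B, align 1] → 10; +2 pad (align 4); @12: f [4B, align 4] → 16; @16: g [1B, align 1] → 17; +7 tail pad (align 8); size 24, align 8
@0: inode [8B, align 8] → 8
@8: n_entries [28B, align 4] → 36
@36: size [7B, align 1] → 43
+1 pad (align 2)
@44: mtime [2B, align 2] → 46
@46: attrs [1B, align 1] → 47
+1 pad (align 4)
@48: signature [4B, align 4] → 52
+4 pad (align 8)
@56: blocks [8B, align 8] → 64
@64: version [24B, align 8] → 88
within Config: h at 0
64 + 0 = 64

64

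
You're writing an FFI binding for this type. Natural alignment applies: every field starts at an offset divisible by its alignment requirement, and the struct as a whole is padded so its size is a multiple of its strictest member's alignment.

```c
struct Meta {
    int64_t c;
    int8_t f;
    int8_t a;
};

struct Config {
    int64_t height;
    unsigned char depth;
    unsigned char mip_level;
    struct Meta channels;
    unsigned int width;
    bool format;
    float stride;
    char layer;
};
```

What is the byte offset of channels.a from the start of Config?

Meta: c at 0 (size 8, align 8) → ends 8; f at 8 (size 1, align 1) → ends 9; a at 9 (size 1, align 1) → ends 10; tail pad 6 to reach multiple of 8; total 16 bytes, alignment 8
height at 0 (size 8, align 8) → ends 8
depth at 8 (size 1, align 1) → ends 9
mip_level at 9 (size 1, align 1) → ends 10
pad 6 to align 8 for channels
channels at 16 (size 16, align 8) → ends 32
within Meta: a at 9
16 + 9 = 25

25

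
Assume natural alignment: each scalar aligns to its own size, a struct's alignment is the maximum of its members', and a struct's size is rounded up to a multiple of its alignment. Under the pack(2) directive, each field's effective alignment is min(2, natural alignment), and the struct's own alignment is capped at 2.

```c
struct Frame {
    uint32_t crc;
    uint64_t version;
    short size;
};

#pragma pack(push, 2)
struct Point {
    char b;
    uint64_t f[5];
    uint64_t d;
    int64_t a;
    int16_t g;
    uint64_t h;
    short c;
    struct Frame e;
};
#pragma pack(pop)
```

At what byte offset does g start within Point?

Frame: crc at 0 (size 4, align 4) → ends 4; pad 4 to align 8 for version; version at 8 (size 8, align 8) → ends 16; size at 16 (size 2, align 2) → ends 18; tail pad 6 to reach multiple of 8; total 24 bytes, alignment 8
b at 0 (size 1, align 1) → ends 1
pad 1 to align 2 for f
f at 2 (size 40, align 2) → ends 42
d at 42 (size 8, align 2) → ends 50
a at 50 (size 8, align 2) → ends 58
g at 58 (size 2, align 2) → ends 60

58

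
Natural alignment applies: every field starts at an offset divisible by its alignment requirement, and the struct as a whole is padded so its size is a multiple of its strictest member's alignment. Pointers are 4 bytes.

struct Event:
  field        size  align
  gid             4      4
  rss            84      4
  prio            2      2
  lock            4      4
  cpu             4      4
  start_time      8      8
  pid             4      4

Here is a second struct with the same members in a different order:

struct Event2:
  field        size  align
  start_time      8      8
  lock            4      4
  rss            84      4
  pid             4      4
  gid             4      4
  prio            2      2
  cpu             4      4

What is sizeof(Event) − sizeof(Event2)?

@0: gid [4B, align 4] → 4
@4: rss [84B, align 4] → 88
@88: prio [2B, align 2] → 90
+2 pad (align 4)
@92: lock [4B, align 4] → 96
@96: cpu [4B, align 4] → 100
+4 pad (align 8)
@104: start_time [8B, align 8] → 112
@112: pid [4B, align 4] → 116
+4 tail pad (align 8)
size 120, align 8
— Event2 —
@0: start_time [8B, align 8] → 8
@8: lock [4B, align 4] → 12
@12: rss [84B, align 4] → 96
@96: pid [4B, align 4] → 100
@100: gid [4B, align 4] → 104
@104: prio [2B, align 2] → 106
+2 pad (align 4)
@108: cpu [4B, align 4] → 112
size 112, align 8
120 − 112 = 8

8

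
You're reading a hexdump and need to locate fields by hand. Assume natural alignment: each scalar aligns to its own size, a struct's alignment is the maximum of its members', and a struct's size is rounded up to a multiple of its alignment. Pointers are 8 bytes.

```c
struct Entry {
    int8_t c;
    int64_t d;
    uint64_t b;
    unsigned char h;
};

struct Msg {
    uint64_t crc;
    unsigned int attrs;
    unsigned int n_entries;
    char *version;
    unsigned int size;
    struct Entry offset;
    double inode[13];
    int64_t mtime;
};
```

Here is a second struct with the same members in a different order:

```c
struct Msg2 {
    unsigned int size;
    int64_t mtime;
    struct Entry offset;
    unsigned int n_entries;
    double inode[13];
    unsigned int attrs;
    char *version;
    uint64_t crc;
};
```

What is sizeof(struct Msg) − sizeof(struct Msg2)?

-8

Entry: c at 0 (size 1, align 1) → ends 1; pad 7 to align 8 for d; d at 8 (size 8, align 8) → ends 16; b at 16 (size 8, align 8) → ends 24; h at 24 (size 1, align 1) → ends 25; tail pad 7 to reach multiple of 8; total 32 bytes, alignment 8
crc at 0 (size 8, align 8) → ends 8
attrs at 8 (size 4, align 4) → ends 12
n_entries at 12 (size 4, align 4) → ends 16
version at 16 (size 8, align 8) → ends 24
size at 24 (size 4, align 4) → ends 28
pad 4 to align 8 for offset
offset at 32 (size 32, align 8) → ends 64
inode at 64 (size 104, align 8) → ends 168
mtime at 168 (size 8, align 8) → ends 176
total 176 bytes, alignment 8
— Msg2 —
size at 0 (size 4, align 4) → ends 4
pad 4 to align 8 for mtime
mtime at 8 (size 8, align 8) → ends 16
offset at 16 (size 32, align 8) → ends 48
n_entries at 48 (size 4, align 4) → ends 52
pad 4 to align 8 for inode
inode at 56 (size 104, align 8) → ends 160
attrs at 160 (size 4, align 4) → ends 164
pad 4 to align 8 for version
version at 168 (size 8, align 8) → ends 176
crc at 176 (size 8, align 8) → ends 184
total 184 bytes, alignment 8
176 − 184 = -8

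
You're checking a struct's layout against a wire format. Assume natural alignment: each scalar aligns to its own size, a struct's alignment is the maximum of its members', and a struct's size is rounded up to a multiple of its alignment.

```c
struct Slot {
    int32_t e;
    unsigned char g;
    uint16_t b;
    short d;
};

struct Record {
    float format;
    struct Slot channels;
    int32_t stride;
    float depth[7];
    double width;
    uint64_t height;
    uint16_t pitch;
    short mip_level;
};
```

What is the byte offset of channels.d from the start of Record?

12

Slot: e at 0 (size 4, align 4) → ends 4; g at 4 (size 1, align 1) → ends 5; pad 1 to align 2 for b; b at 6 (size 2, align 2) → ends 8; d at 8 (size 2, align 2) → ends 10; tail pad 2 to reach multiple of 4; total 12 bytes, alignment 4
format at 0 (size 4, align 4) → ends 4
channels at 4 (size 12, align 4) → ends 16
within Slot: d at 8
4 + 8 = 12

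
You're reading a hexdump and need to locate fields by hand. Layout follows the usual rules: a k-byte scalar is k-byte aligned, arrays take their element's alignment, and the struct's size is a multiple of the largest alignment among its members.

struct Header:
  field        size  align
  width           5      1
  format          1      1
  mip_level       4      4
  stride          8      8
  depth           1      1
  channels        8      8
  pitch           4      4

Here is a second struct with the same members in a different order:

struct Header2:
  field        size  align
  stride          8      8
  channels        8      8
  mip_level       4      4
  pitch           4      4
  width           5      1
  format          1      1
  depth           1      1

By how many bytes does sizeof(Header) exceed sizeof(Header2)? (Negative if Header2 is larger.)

@0: width [5B, align 1] → 5
@5: format [1B, align 1] → 6
+2 pad (align 4)
@8: mip_level [4B, align 4] → 12
+4 pad (align 8)
@16: stride [8B, align 8] → 24
@24: depth [1B, align 1] → 25
+7 pad (align 8)
@32: channels [8B, align 8] → 40
@40: pitch [4B, align 4] → 44
+4 tail pad (align 8)
size 48, align 8
— Header2 —
@0: stride [8B, align 8] → 8
@8: channels [8B, align 8] → 16
@16: mip_level [4B, align 4] → 20
@20: pitch [4B, align 4] → 24
@24: width [5B, align 1] → 29
@29: format [1B, align 1] → 30
@30: depth [1B, align 1] → 31
+1 tail pad (align 8)
size 32, align 8
48 − 32 = 16

16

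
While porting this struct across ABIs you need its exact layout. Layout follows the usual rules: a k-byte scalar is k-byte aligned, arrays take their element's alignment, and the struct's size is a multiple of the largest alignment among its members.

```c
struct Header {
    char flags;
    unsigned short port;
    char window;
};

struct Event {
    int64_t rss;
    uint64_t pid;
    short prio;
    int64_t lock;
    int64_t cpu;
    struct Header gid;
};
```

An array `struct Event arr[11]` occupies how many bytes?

Header: flags at 0 (size 1, align 1) → ends 1; pad 1 to align 2 for port; port at 2 (size 2, align 2) → ends 4; window at 4 (size 1, align 1) → ends 5; tail pad 1 to reach multiple of 2; total 6 bytes, alignment 2
rss at 0 (size 8, align 8) → ends 8
pid at 8 (size 8, align 8) → ends 16
prio at 16 (size 2, align 2) → ends 18
pad 6 to align 8 for lock
lock at 24 (size 8, align 8) → ends 32
cpu at 32 (size 8, align 8) → ends 40
gid at 40 (size 6, align 2) → ends 46
tail pad 2 to reach multiple of 8
total 48 bytes, alignment 8
array of 11: 11 × 48 = 528

528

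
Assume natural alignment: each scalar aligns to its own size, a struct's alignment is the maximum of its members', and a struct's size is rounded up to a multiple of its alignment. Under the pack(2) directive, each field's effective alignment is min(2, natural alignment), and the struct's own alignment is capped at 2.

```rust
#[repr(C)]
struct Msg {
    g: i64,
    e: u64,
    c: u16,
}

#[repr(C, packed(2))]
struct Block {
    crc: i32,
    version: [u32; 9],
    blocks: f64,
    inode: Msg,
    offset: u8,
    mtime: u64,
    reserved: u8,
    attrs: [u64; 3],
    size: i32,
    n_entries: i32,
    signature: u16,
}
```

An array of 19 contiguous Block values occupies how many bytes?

2242

Msg: @0: g [8B, align 8] → 8; @8: e [8B, align 8] → 16; @16: c [2B, align 2] → 18; +6 tail pad (align 8); size 24, align 8
@0: crc [4B, align 2] → 4
@4: version [36B, align 2] → 40
@40: blocks [8B, align 2] → 48
@48: inode [24B, align 2] → 72
@72: offset [1B, align 1] → 73
+1 pad (align 2)
@74: mtime [8B, align 2] → 82
@82: reserved [1B, align 1] → 83
+1 pad (align 2)
@84: attrs [24B, align 2] → 108
@108: size [4B, align 2] → 112
@112: n_entries [4B, align 2] → 116
@116: signature [2B, align 2] → 118
size 118, align 2
array of 19: 19 × 118 = 2242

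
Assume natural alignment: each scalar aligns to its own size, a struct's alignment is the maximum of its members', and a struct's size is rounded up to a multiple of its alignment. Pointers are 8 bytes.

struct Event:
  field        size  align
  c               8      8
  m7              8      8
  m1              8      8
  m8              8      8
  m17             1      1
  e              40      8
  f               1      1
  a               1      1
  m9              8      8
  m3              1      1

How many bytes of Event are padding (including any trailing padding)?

c at 0 (size 8, align 8) → ends 8
m7 at 8 (size 8, align 8) → ends 16
m1 at 16 (size 8, align 8) → ends 24
m8 at 24 (size 8, align 8) → ends 32
m17 at 32 (size 1, align 1) → ends 33
pad 7 to align 8 for e
e at 40 (size 40, align 8) → ends 80
f at 80 (size 1, align 1) → ends 81
a at 81 (size 1, align 1) → ends 82
pad 6 to align 8 for m9
m9 at 88 (size 8, align 8) → ends 96
m3 at 96 (size 1, align 1) → ends 97
tail pad 7 to reach multiple of 8
total 104 bytes, alignment 8
data bytes 84, size 104 → padding 20

20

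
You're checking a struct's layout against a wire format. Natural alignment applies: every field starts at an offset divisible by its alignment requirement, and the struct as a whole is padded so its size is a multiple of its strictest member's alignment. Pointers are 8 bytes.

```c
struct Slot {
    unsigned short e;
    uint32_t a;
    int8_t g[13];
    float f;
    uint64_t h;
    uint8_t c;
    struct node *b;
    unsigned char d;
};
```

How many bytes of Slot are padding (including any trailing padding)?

e at 0 (size 2, align 2) → ends 2
pad 2 to align 4 for a
a at 4 (size 4, align 4) → ends 8
g at 8 (size 13, align 1) → ends 21
pad 3 to align 4 for f
f at 24 (size 4, align 4) → ends 28
pad 4 to align 8 for h
h at 32 (size 8, align 8) → ends 40
c at 40 (size 1, align 1) → ends 41
pad 7 to align 8 for b
b at 48 (size 8, align 8) → ends 56
d at 56 (size 1, align 1) → ends 57
tail pad 7 to reach multiple of 8
total 64 bytes, alignment 8
data bytes 41, size 64 → padding 23

23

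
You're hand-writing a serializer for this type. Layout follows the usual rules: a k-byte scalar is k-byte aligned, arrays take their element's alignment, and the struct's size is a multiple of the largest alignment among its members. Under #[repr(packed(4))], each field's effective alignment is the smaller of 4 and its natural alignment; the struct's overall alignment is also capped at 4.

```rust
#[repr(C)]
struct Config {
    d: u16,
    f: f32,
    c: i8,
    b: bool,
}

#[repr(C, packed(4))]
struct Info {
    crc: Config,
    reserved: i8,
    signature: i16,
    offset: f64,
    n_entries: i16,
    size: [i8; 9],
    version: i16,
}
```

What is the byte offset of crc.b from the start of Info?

Config: d at 0 (size 2, align 2) → ends 2; pad 2 to align 4 for f; f at 4 (size 4, align 4) → ends 8; c at 8 (size 1, align 1) → ends 9; b at 9 (size 1, align 1) → ends 10; tail pad 2 to reach multiple of 4; total 12 bytes, alignment 4
crc at 0 (size 12, align 4) → ends 12
within Config: b at 9
0 + 9 = 9

9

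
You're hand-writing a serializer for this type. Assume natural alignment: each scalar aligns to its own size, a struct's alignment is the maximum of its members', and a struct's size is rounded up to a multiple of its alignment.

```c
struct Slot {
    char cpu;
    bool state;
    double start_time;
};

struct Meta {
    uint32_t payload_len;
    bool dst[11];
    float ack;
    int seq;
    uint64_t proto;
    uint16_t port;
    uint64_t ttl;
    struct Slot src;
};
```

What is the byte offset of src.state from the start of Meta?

49

Slot: 0..1  cpu  (1B, 1-aligned); 1..2  state  (1B, 1-aligned); 2..8  -- padding (6B); 8..16  start_time  (8B, 8-aligned); sizeof = 16, alignof = 8
0..4  payload_len  (4B, 4-aligned)
4..15  dst  (11B, 1-aligned)
15..16  -- padding (1B)
16..20  ack  (4B, 4-aligned)
20..24  seq  (4B, 4-aligned)
24..32  proto  (8B, 8-aligned)
32..34  port  (2B, 2-aligned)
34..40  -- padding (6B)
40..48  ttl  (8B, 8-aligned)
48..64  src  (16B, 8-aligned)
within Slot: state at 1
48 + 1 = 49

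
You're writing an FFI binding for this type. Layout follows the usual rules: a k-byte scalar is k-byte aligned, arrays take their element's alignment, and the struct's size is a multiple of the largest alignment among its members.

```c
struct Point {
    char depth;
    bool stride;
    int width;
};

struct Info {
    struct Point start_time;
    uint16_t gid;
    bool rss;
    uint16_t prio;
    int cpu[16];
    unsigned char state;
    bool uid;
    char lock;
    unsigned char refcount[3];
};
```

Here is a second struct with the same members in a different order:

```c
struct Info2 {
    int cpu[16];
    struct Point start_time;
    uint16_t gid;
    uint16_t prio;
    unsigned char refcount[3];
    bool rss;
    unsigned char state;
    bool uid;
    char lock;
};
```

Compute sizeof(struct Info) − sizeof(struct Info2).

Point: @0: depth [1B, align 1] → 1; @1: stride [1B, align 1] → 2; +2 pad (align 4); @4: width [4B, align 4] → 8; size 8, align 4
@0: start_time [8B, align 4] → 8
@8: gid [2B, align 2] → 10
@10: rss [1B, align 1] → 11
+1 pad (align 2)
@12: prio [2B, align 2] → 14
+2 pad (align 4)
@16: cpu [64B, align 4] → 80
@80: state [1B, align 1] → 81
@81: uid [1B, align 1] → 82
@82: lock [1B, align 1] → 83
@83: refcount [3B, align 1] → 86
+2 tail pad (align 4)
size 88, align 4
— Info2 —
@0: cpu [64B, align 4] → 64
@64: start_time [8B, align 4] → 72
@72: gid [2B, align 2] → 74
@74: prio [2B, align 2] → 76
@76: refcount [3B, align 1] → 79
@79: rss [1B, align 1] → 80
@80: state [1B, align 1] → 81
@81: uid [1B, align 1] → 82
@82: lock [1B, align 1] → 83
+1 tail pad (align 4)
size 84, align 4
88 − 84 = 4

4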